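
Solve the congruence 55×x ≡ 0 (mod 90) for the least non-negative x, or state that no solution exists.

gcd(55, 90) = 5, and 5 | 0, so solutions exist.
Divide through by 5: 11×x = 0 (mod 18).
11⁻¹ ≡ 5 (mod 18).
x ≡ 5×0 ≡ 0 (mod 18).
The smallest non-negative solution is x = 0.

0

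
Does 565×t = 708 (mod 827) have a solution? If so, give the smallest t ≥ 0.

193

gcd(565, 827) = 1, so a unique solution mod 827 exists.
565⁻¹ ≡ 464 (mod 827).
t ≡ 464×708 ≡ 193 (mod 827).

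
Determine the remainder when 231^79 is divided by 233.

81

Using repeated squaring:
231^1 ≡ 231 (mod 233)
231^2 ≡ 231^2 = 53361 ≡ 4 (mod 233)
231^4 ≡ 4^2 = 16 (mod 233)
231^8 ≡ 16^2 = 256 ≡ 23 (mod 233)
231^16 ≡ 23^2 = 529 ≡ 63 (mod 233)
231^32 ≡ 63^2 = 3969 ≡ 8 (mod 233)
231^64 ≡ 8^2 = 64 (mod 233)
231^79 = 231^64 * 231^8 * 231^4 * 231^2 * 231^1 ≡ 64 * 23 * 16 * 4 * 231 (mod 233).
Accumulate the product:
64 * 23 = 1472 ≡ 74
74 * 16 = 1184 ≡ 19
19 * 4 = 76
76 * 231 = 17556 ≡ 81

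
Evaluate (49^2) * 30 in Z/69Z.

63

(49)^2 ≡ 55 (mod 69)
55 * 30 = 1650 ≡ 63 (mod 69)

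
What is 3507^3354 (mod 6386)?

6177

Compute successive squares:
3507^1 ≡ 3507 (mod 6386)
3507^2 ≡ 3507^2 = 12299049 ≡ 5999 (mod 6386)
3507^4 ≡ 5999^2 = 35988001 ≡ 2891 (mod 6386)
3507^8 ≡ 2891^2 = 8357881 ≡ 4993 (mod 6386)
3507^16 ≡ 4993^2 = 24930049 ≡ 5491 (mod 6386)
3507^32 ≡ 5491^2 = 30151081 ≡ 2775 (mod 6386)
3507^64 ≡ 2775^2 = 7700625 ≡ 5495 (mod 6386)
3507^128 ≡ 5495^2 = 30195025 ≡ 2017 (mod 6386)
3507^256 ≡ 2017^2 = 4068289 ≡ 407 (mod 6386)
3507^512 ≡ 407^2 = 165649 ≡ 5999 (mod 6386)
3507^1024 ≡ 5999^2 = 35988001 ≡ 2891 (mod 6386)
3507^2048 ≡ 2891^2 = 8357881 ≡ 4993 (mod 6386)
3507^3354 = 3507^2048 × 3507^1024 × 3507^256 × 3507^16 × 3507^8 × 3507^2 ≡ 4993 × 2891 × 407 × 5491 × 4993 × 5999 (mod 6386).
Accumulate the product:
4993 × 2891 = 14434763 ≡ 2403
2403 × 407 = 978021 ≡ 963
963 × 5491 = 5287833 ≡ 225
225 × 4993 = 1123425 ≡ 5875
5875 × 5999 = 35244125 ≡ 6177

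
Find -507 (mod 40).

13

-507 = -13·40 + 13, so -507 ≡ 13 (mod 40).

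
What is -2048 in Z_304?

-2048 = -7·304 + 80, so -2048 ≡ 80 (mod 304).

80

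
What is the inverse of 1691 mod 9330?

Run the extended Euclidean algorithm:
9330 = 5*1691 + 875
1691 = 1*875 + 816
875 = 1*816 + 59
816 = 13*59 + 49
59 = 1*49 + 10
49 = 4*10 + 9
10 = 1*9 + 1
9 = 9*1 + 0
gcd(1691, 9330) = 1, so the inverse exists.
Bézout: 1 = 172*9330 − 949*1691.
So 1691⁻¹ ≡ −949 ≡ 8381 (mod 9330).

8381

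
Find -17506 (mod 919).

874

-17506 = -20·919 + 874, so -17506 ≡ 874 (mod 919).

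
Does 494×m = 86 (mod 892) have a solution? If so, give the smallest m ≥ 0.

327

gcd(494, 892) = 2, and 2 | 86, so solutions exist.
Divide through by 2: 247×m ≡ 43 (mod 446).
247⁻¹ ≡ 381 (mod 446).
m ≡ 381×43 ≡ 327 (mod 446).
The smallest non-negative solution is m = 327.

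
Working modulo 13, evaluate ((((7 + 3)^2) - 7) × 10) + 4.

11

7 + 3 = 10
(10)^2 ≡ 9 (mod 13)
9 - 7 = 2
2 × 10 = 20 ≡ 7 (mod 13)
7 + 4 = 11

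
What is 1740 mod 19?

1740 = 91*19 + 11, so 1740 ≡ 11 (mod 19).

11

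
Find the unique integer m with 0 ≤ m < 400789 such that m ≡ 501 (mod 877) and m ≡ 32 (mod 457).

206596

877⁻¹ mod 457: 877×247 ≡ 1 (mod 457), so 877⁻¹ ≡ 247.
m = 501 + 877×((32 − 501)×247 mod 457) = 501 + 877×235 = 206596.
Check: 206596 mod 877 = 501, 206596 mod 457 = 32. ✓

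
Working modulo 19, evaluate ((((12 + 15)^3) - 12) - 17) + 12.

12 + 15 = 27 ≡ 8 (mod 19)
(8)^3 ≡ 18 (mod 19)
18 - 12 = 6
6 - 17 = -11 ≡ 8 (mod 19)
8 + 12 = 20 ≡ 1 (mod 19)

1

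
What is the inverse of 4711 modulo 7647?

Run the extended Euclidean algorithm:
7647 = 1·4711 + 2936
4711 = 1·2936 + 1775
2936 = 1·1775 + 1161
1775 = 1·1161 + 614
1161 = 1·614 + 547
614 = 1·547 + 67
547 = 8·67 + 11
67 = 6·11 + 1
11 = 11·1 + 0
gcd(4711, 7647) = 1, so the inverse exists.
Bézout: 1 = −422·7647 + 685·4711.
So 4711⁻¹ ≡ 685 (mod 7647).

685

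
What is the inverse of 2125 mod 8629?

3679

Run the extended Euclidean algorithm:
8629 = 4×2125 + 129
2125 = 16×129 + 61
129 = 2×61 + 7
61 = 8×7 + 5
7 = 1×5 + 2
5 = 2×2 + 1
2 = 2×1 + 0
gcd(2125, 8629) = 1, so the inverse exists.
Bézout: 1 = −906×8629 + 3679×2125.
So 2125⁻¹ ≡ 3679 (mod 8629).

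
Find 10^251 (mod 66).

By square-and-multiply:
251 in binary is 11111011, i.e. 251 = 128 + 64 + 32 + 16 + 8 + 2 + 1.
10^1 ≡ 10 (mod 66)
10^2 ≡ 10^2 = 100 ≡ 34 (mod 66)
10^4 ≡ 34^2 = 1156 ≡ 34 (mod 66)
10^8 ≡ 34^2 = 1156 ≡ 34 (mod 66)
10^16 ≡ 34^2 = 1156 ≡ 34 (mod 66)
10^32 ≡ 34^2 = 1156 ≡ 34 (mod 66)
10^64 ≡ 34^2 = 1156 ≡ 34 (mod 66)
10^128 ≡ 34^2 = 1156 ≡ 34 (mod 66)
10^251 = 10^128 * 10^64 * 10^32 * 10^16 * 10^8 * 10^2 * 10^1 ≡ 34 * 34 * 34 * 34 * 34 * 34 * 10 (mod 66).
Accumulate the product:
34 * 34 = 1156 ≡ 34
34 * 34 = 1156 ≡ 34
34 * 34 = 1156 ≡ 34
34 * 34 = 1156 ≡ 34
34 * 34 = 1156 ≡ 34
34 * 10 = 340 ≡ 10

10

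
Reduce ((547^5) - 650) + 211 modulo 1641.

108

(547)^5 ≡ 547 (mod 1641)
547 - 650 = -103 ≡ 1538 (mod 1641)
1538 + 211 = 1749 ≡ 108 (mod 1641)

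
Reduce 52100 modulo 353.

209

52100 = 147*353 + 209, so 52100 ≡ 209 (mod 353).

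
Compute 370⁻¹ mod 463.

229

By the extended Euclidean algorithm:
463 = 1·370 + 93
370 = 3·93 + 91
93 = 1·91 + 2
91 = 45·2 + 1
2 = 2·1 + 0
gcd(370, 463) = 1, so the inverse exists.
Bézout: 1 = −183·463 + 229·370.
So 370⁻¹ ≡ 229 (mod 463).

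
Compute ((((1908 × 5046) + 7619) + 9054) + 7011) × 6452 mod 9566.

9460

1908 × 5046 = 9627768 ≡ 4372 (mod 9566)
4372 + 7619 = 11991 ≡ 2425 (mod 9566)
2425 + 9054 = 11479 ≡ 1913 (mod 9566)
1913 + 7011 = 8924
8924 × 6452 = 57577648 ≡ 9460 (mod 9566)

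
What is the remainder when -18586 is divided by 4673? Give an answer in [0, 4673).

-18586 = -4×4673 + 106, so -18586 ≡ 106 (mod 4673).

106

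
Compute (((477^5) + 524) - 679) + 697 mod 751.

(477)^5 ≡ 637 (mod 751)
637 + 524 = 1161 ≡ 410 (mod 751)
410 - 679 = -269 ≡ 482 (mod 751)
482 + 697 = 1179 ≡ 428 (mod 751)

428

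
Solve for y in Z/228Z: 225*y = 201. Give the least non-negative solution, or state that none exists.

gcd(225, 228) = 3, and 3 | 201, so solutions exist.
Divide through by 3: 75*y ≡ 67 (mod 76).
75⁻¹ ≡ 75 (mod 76).
y ≡ 75*67 ≡ 9 (mod 76).
The smallest non-negative solution is y = 9.

9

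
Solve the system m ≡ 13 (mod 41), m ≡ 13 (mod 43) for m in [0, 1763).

41⁻¹ mod 43: 41·21 ≡ 1 (mod 43), so 41⁻¹ ≡ 21.
m = 13 + 41·((13 − 13)·21 mod 43) = 13 + 41·0 = 13.

13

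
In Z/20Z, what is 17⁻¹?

Run the extended Euclidean algorithm:
20 = 1*17 + 3
17 = 5*3 + 2
3 = 1*2 + 1
2 = 2*1 + 0
gcd(17, 20) = 1, so the inverse exists.
Bézout: 1 = 6*20 − 7*17.
So 17⁻¹ ≡ −7 ≡ 13 (mod 20).

13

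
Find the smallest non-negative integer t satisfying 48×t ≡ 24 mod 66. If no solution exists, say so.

6

gcd(48, 66) = 6, and 6 | 24, so solutions exist.
Divide through by 6: 8×t = 4 (mod 11).
8⁻¹ ≡ 7 (mod 11).
t ≡ 7×4 ≡ 6 (mod 11).
The smallest non-negative solution is t = 6.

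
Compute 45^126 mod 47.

45^1 ≡ 45 (mod 47)
45^2 ≡ 45^2 = 2025 ≡ 4 (mod 47)
45^4 ≡ 4^2 = 16 (mod 47)
45^8 ≡ 16^2 = 256 ≡ 21 (mod 47)
45^16 ≡ 21^2 = 441 ≡ 18 (mod 47)
45^32 ≡ 18^2 = 324 ≡ 42 (mod 47)
45^64 ≡ 42^2 = 1764 ≡ 25 (mod 47)
45^126 = 45^64 · 45^32 · 45^16 · 45^8 · 45^4 · 45^2 ≡ 25 · 42 · 18 · 21 · 16 · 4 (mod 47).
Accumulate the product:
25 · 42 = 1050 ≡ 16
16 · 18 = 288 ≡ 6
6 · 21 = 126 ≡ 32
32 · 16 = 512 ≡ 42
42 · 4 = 168 ≡ 27

27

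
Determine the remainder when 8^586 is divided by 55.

14

By square-and-multiply:
586 in binary is 1001001010, i.e. 586 = 512 + 64 + 8 + 2.
8^1 ≡ 8 (mod 55)
8^2 ≡ 8^2 = 64 ≡ 9 (mod 55)
8^4 ≡ 9^2 = 81 ≡ 26 (mod 55)
8^8 ≡ 26^2 = 676 ≡ 16 (mod 55)
8^16 ≡ 16^2 = 256 ≡ 36 (mod 55)
8^32 ≡ 36^2 = 1296 ≡ 31 (mod 55)
8^64 ≡ 31^2 = 961 ≡ 26 (mod 55)
8^128 ≡ 26^2 = 676 ≡ 16 (mod 55)
8^256 ≡ 16^2 = 256 ≡ 36 (mod 55)
8^512 ≡ 36^2 = 1296 ≡ 31 (mod 55)
8^586 = 8^512 × 8^64 × 8^8 × 8^2 ≡ 31 × 26 × 16 × 9 (mod 55).
Accumulate the product:
31 × 26 = 806 ≡ 36
36 × 16 = 576 ≡ 26
26 × 9 = 234 ≡ 14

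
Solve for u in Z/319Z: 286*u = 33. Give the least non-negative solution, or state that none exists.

gcd(286, 319) = 11, and 11 | 33, so solutions exist.
Divide through by 11: 26*u ≡ 3 (mod 29).
26⁻¹ ≡ 19 (mod 29).
u ≡ 19*3 ≡ 28 (mod 29).
The smallest non-negative solution is u = 28.

28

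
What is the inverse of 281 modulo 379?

Apply the Euclidean algorithm and back-substitute:
379 = 1·281 + 98
281 = 2·98 + 85
98 = 1·85 + 13
85 = 6·13 + 7
13 = 1·7 + 6
7 = 1·6 + 1
6 = 6·1 + 0
gcd(281, 379) = 1, so the inverse exists.
Back-substitute for 1:
1 = 1·7 − 1·6
  = −1·13 + 2·7
  = 2·85 − 13·13
  = −13·98 + 15·85
  = 15·281 − 43·98
  = −43·379 + 58·281
So 281⁻¹ ≡ 58 (mod 379).

58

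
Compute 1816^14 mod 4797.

Compute successive squares:
14 in binary is 1110, i.e. 14 = 8 + 4 + 2.
1816^1 ≡ 1816 (mod 4797)
1816^2 ≡ 1816^2 = 3297856 ≡ 2317 (mod 4797)
1816^4 ≡ 2317^2 = 5368489 ≡ 646 (mod 4797)
1816^8 ≡ 646^2 = 417316 ≡ 4774 (mod 4797)
1816^14 = 1816^8 · 1816^4 · 1816^2 ≡ 4774 · 646 · 2317 (mod 4797).
Accumulate the product:
4774 · 646 = 3084004 ≡ 4330
4330 · 2317 = 10032610 ≡ 2083

2083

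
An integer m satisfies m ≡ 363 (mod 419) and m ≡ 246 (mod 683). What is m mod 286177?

419⁻¹ mod 683: 419*401 ≡ 1 (mod 683), so 419⁻¹ ≡ 401.
m = 363 + 419*((246 − 363)*401 mod 683) = 363 + 419*210 = 88353.
Check: 88353 mod 419 = 363, 88353 mod 683 = 246. ✓

88353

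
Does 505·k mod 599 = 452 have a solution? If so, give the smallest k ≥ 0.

454

gcd(505, 599) = 1, so a unique solution mod 599 exists.
505⁻¹ ≡ 274 (mod 599).
k ≡ 274·452 ≡ 454 (mod 599).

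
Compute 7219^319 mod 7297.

By square-and-multiply:
319 in binary is 100111111, i.e. 319 = 256 + 32 + 16 + 8 + 4 + 2 + 1.
7219^1 ≡ 7219 (mod 7297)
7219^2 ≡ 7219^2 = 52113961 ≡ 6084 (mod 7297)
7219^4 ≡ 6084^2 = 37015056 ≡ 4672 (mod 7297)
7219^8 ≡ 4672^2 = 21827584 ≡ 2257 (mod 7297)
7219^16 ≡ 2257^2 = 5094049 ≡ 743 (mod 7297)
7219^32 ≡ 743^2 = 552049 ≡ 4774 (mod 7297)
7219^64 ≡ 4774^2 = 22791076 ≡ 2545 (mod 7297)
7219^128 ≡ 2545^2 = 6477025 ≡ 4586 (mod 7297)
7219^256 ≡ 4586^2 = 21031396 ≡ 1442 (mod 7297)
7219^319 = 7219^256 · 7219^32 · 7219^16 · 7219^8 · 7219^4 · 7219^2 · 7219^1 ≡ 1442 · 4774 · 743 · 2257 · 4672 · 6084 · 7219 (mod 7297).
Accumulate the product:
1442 · 4774 = 6884108 ≡ 3037
3037 · 743 = 2256491 ≡ 1718
1718 · 2257 = 3877526 ≡ 2819
2819 · 4672 = 13170368 ≡ 6580
6580 · 6084 = 40032720 ≡ 1378
1378 · 7219 = 9947782 ≡ 1971

1971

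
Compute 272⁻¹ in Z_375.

Run the extended Euclidean algorithm:
375 = 1*272 + 103
272 = 2*103 + 66
103 = 1*66 + 37
66 = 1*37 + 29
37 = 1*29 + 8
29 = 3*8 + 5
8 = 1*5 + 3
5 = 1*3 + 2
3 = 1*2 + 1
2 = 2*1 + 0
gcd(272, 375) = 1, so the inverse exists.
Bézout: 1 = 103*375 − 142*272.
So 272⁻¹ ≡ −142 ≡ 233 (mod 375).

233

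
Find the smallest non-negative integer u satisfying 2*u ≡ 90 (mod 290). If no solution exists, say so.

45

gcd(2, 290) = 2, and 2 | 90, so solutions exist.
Divide through by 2: 1*u mod 145 = 45.
1⁻¹ ≡ 1 (mod 145).
u ≡ 1*45 ≡ 45 (mod 145).
The smallest non-negative solution is u = 45.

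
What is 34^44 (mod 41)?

44 in binary is 101100, i.e. 44 = 32 + 8 + 4.
34^1 ≡ 34 (mod 41)
34^2 ≡ 34^2 = 1156 ≡ 8 (mod 41)
34^4 ≡ 8^2 = 64 ≡ 23 (mod 41)
34^8 ≡ 23^2 = 529 ≡ 37 (mod 41)
34^16 ≡ 37^2 = 1369 ≡ 16 (mod 41)
34^32 ≡ 16^2 = 256 ≡ 10 (mod 41)
34^44 = 34^32 × 34^8 × 34^4 ≡ 10 × 37 × 23 (mod 41).
Accumulate the product:
10 × 37 = 370 ≡ 1
1 × 23 = 23

23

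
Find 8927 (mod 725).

227

8927 = 12·725 + 227, so 8927 ≡ 227 (mod 725).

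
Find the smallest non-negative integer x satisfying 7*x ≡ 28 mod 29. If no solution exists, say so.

gcd(7, 29) = 1, so a unique solution mod 29 exists.
7⁻¹ ≡ 25 (mod 29).
x ≡ 25*28 ≡ 4 (mod 29).

4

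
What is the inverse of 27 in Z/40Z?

3

By the extended Euclidean algorithm:
40 = 1·27 + 13
27 = 2·13 + 1
13 = 13·1 + 0
gcd(27, 40) = 1, so the inverse exists.
Back-substitute for 1:
1 = 1·27 − 2·13
  = −2·40 + 3·27
So 27⁻¹ ≡ 3 (mod 40).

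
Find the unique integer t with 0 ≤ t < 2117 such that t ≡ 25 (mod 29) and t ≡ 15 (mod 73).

1475

29⁻¹ mod 73: 29·68 ≡ 1 (mod 73), so 29⁻¹ ≡ 68.
t = 25 + 29·((15 − 25)·68 mod 73) = 25 + 29·50 = 1475.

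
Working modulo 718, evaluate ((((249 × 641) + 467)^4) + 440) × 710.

249 × 641 = 159609 ≡ 213 (mod 718)
213 + 467 = 680
(680)^4 ≡ 64 (mod 718)
64 + 440 = 504
504 × 710 = 357840 ≡ 276 (mod 718)

276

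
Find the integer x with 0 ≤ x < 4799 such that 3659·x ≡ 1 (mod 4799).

2269

By the extended Euclidean algorithm:
4799 = 1·3659 + 1140
3659 = 3·1140 + 239
1140 = 4·239 + 184
239 = 1·184 + 55
184 = 3·55 + 19
55 = 2·19 + 17
19 = 1·17 + 2
17 = 8·2 + 1
2 = 2·1 + 0
gcd(3659, 4799) = 1, so the inverse exists.
Back-substitute for 1:
1 = 1·17 − 8·2
  = −8·19 + 9·17
  = 9·55 − 26·19
  = −26·184 + 87·55
  = 87·239 − 113·184
  = −113·1140 + 539·239
  = 539·3659 − 1730·1140
  = −1730·4799 + 2269·3659
So 3659⁻¹ ≡ 2269 (mod 4799).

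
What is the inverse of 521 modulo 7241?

7241 = 13*521 + 468
521 = 1*468 + 53
468 = 8*53 + 44
53 = 1*44 + 9
44 = 4*9 + 8
9 = 1*8 + 1
8 = 8*1 + 0
gcd(521, 7241) = 1, so the inverse exists.
Bézout: 1 = −59*7241 + 820*521.
So 521⁻¹ ≡ 820 (mod 7241).

820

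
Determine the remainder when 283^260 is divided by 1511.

260 in binary is 100000100, i.e. 260 = 256 + 4.
283^1 ≡ 283 (mod 1511)
283^2 ≡ 283^2 = 80089 ≡ 6 (mod 1511)
283^4 ≡ 6^2 = 36 (mod 1511)
283^8 ≡ 36^2 = 1296 (mod 1511)
283^16 ≡ 1296^2 = 1679616 ≡ 895 (mod 1511)
283^32 ≡ 895^2 = 801025 ≡ 195 (mod 1511)
283^64 ≡ 195^2 = 38025 ≡ 250 (mod 1511)
283^128 ≡ 250^2 = 62500 ≡ 549 (mod 1511)
283^256 ≡ 549^2 = 301401 ≡ 712 (mod 1511)
283^260 = 283^256 * 283^4 ≡ 712 * 36 (mod 1511).
712 * 36 = 25632 ≡ 1456 (mod 1511).

1456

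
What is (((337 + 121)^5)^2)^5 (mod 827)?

227

337 + 121 = 458
(458)^5 ≡ 25 (mod 827)
(25)^2 ≡ 625 (mod 827)
(625)^5 ≡ 227 (mod 827)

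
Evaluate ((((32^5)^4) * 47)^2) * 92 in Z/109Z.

(32)^5 ≡ 90 (mod 109)
(90)^4 ≡ 66 (mod 109)
66 * 47 = 3102 ≡ 50 (mod 109)
(50)^2 ≡ 102 (mod 109)
102 * 92 = 9384 ≡ 10 (mod 109)

10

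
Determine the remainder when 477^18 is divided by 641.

18 in binary is 10010, i.e. 18 = 16 + 2.
477^1 ≡ 477 (mod 641)
477^2 ≡ 477^2 = 227529 ≡ 615 (mod 641)
477^4 ≡ 615^2 = 378225 ≡ 35 (mod 641)
477^8 ≡ 35^2 = 1225 ≡ 584 (mod 641)
477^16 ≡ 584^2 = 341056 ≡ 44 (mod 641)
477^18 = 477^16 × 477^2 ≡ 44 × 615 (mod 641).
44 × 615 = 27060 ≡ 138 (mod 641).

138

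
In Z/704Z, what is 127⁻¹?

255

By the extended Euclidean algorithm:
704 = 5×127 + 69
127 = 1×69 + 58
69 = 1×58 + 11
58 = 5×11 + 3
11 = 3×3 + 2
3 = 1×2 + 1
2 = 2×1 + 0
gcd(127, 704) = 1, so the inverse exists.
Bézout: 1 = −46×704 + 255×127.
So 127⁻¹ ≡ 255 (mod 704).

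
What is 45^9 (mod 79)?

Using repeated squaring:
9 in binary is 1001, i.e. 9 = 8 + 1.
45^1 ≡ 45 (mod 79)
45^2 ≡ 45^2 = 2025 ≡ 50 (mod 79)
45^4 ≡ 50^2 = 2500 ≡ 51 (mod 79)
45^8 ≡ 51^2 = 2601 ≡ 73 (mod 79)
45^9 = 45^8 × 45^1 ≡ 73 × 45 (mod 79).
73 × 45 = 3285 ≡ 46 (mod 79).

46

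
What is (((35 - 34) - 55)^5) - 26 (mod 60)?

10

35 - 34 = 1
1 - 55 = -54 ≡ 6 (mod 60)
(6)^5 ≡ 36 (mod 60)
36 - 26 = 10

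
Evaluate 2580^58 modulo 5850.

3150

58 in binary is 111010, i.e. 58 = 32 + 16 + 8 + 2.
2580^1 ≡ 2580 (mod 5850)
2580^2 ≡ 2580^2 = 6656400 ≡ 4950 (mod 5850)
2580^4 ≡ 4950^2 = 24502500 ≡ 2700 (mod 5850)
2580^8 ≡ 2700^2 = 7290000 ≡ 900 (mod 5850)
2580^16 ≡ 900^2 = 810000 ≡ 2700 (mod 5850)
2580^32 ≡ 2700^2 = 7290000 ≡ 900 (mod 5850)
2580^58 = 2580^32 * 2580^16 * 2580^8 * 2580^2 ≡ 900 * 2700 * 900 * 4950 (mod 5850).
Accumulate the product:
900 * 2700 = 2430000 ≡ 2250
2250 * 900 = 2025000 ≡ 900
900 * 4950 = 4455000 ≡ 3150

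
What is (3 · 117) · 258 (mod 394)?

332

3 · 117 = 351
351 · 258 = 90558 ≡ 332 (mod 394)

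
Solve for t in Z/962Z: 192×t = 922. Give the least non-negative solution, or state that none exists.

gcd(192, 962) = 2, and 2 | 922, so solutions exist.
Divide through by 2: 96×t ≡ 461 (mod 481).
96⁻¹ ≡ 476 (mod 481).
t ≡ 476×461 ≡ 100 (mod 481).
The smallest non-negative solution is t = 100.

100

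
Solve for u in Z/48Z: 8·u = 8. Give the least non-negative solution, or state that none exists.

gcd(8, 48) = 8, and 8 | 8, so solutions exist.
Divide through by 8: 1·u mod 6 = 1.
1⁻¹ ≡ 1 (mod 6).
u ≡ 1·1 ≡ 1 (mod 6).
The smallest non-negative solution is u = 1.

1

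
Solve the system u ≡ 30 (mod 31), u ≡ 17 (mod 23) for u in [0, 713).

247

31⁻¹ mod 23: 31·3 ≡ 1 (mod 23), so 31⁻¹ ≡ 3.
u = 30 + 31·((17 − 30)·3 mod 23) = 30 + 31·7 = 247.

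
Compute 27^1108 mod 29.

25

1108 in binary is 10001010100, i.e. 1108 = 1024 + 64 + 16 + 4.
27^1 ≡ 27 (mod 29)
27^2 ≡ 27^2 = 729 ≡ 4 (mod 29)
27^4 ≡ 4^2 = 16 (mod 29)
27^8 ≡ 16^2 = 256 ≡ 24 (mod 29)
27^16 ≡ 24^2 = 576 ≡ 25 (mod 29)
27^32 ≡ 25^2 = 625 ≡ 16 (mod 29)
27^64 ≡ 16^2 = 256 ≡ 24 (mod 29)
27^128 ≡ 24^2 = 576 ≡ 25 (mod 29)
27^256 ≡ 25^2 = 625 ≡ 16 (mod 29)
27^512 ≡ 16^2 = 256 ≡ 24 (mod 29)
27^1024 ≡ 24^2 = 576 ≡ 25 (mod 29)
27^1108 = 27^1024 · 27^64 · 27^16 · 27^4 ≡ 25 · 24 · 25 · 16 (mod 29).
Accumulate the product:
25 · 24 = 600 ≡ 20
20 · 25 = 500 ≡ 7
7 · 16 = 112 ≡ 25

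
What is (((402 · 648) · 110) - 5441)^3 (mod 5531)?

3018

402 · 648 = 260496 ≡ 539 (mod 5531)
539 · 110 = 59290 ≡ 3980 (mod 5531)
3980 - 5441 = -1461 ≡ 4070 (mod 5531)
(4070)^3 ≡ 3018 (mod 5531)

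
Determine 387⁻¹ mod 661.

Apply the Euclidean algorithm and back-substitute:
661 = 1*387 + 274
387 = 1*274 + 113
274 = 2*113 + 48
113 = 2*48 + 17
48 = 2*17 + 14
17 = 1*14 + 3
14 = 4*3 + 2
3 = 1*2 + 1
2 = 2*1 + 0
gcd(387, 661) = 1, so the inverse exists.
Back-substitute for 1:
1 = 1*3 − 1*2
  = −1*14 + 5*3
  = 5*17 − 6*14
  = −6*48 + 17*17
  = 17*113 − 40*48
  = −40*274 + 97*113
  = 97*387 − 137*274
  = −137*661 + 234*387
So 387⁻¹ ≡ 234 (mod 661).

234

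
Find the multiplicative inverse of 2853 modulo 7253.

3160

Run the extended Euclidean algorithm:
7253 = 2*2853 + 1547
2853 = 1*1547 + 1306
1547 = 1*1306 + 241
1306 = 5*241 + 101
241 = 2*101 + 39
101 = 2*39 + 23
39 = 1*23 + 16
23 = 1*16 + 7
16 = 2*7 + 2
7 = 3*2 + 1
2 = 2*1 + 0
gcd(2853, 7253) = 1, so the inverse exists.
Back-substitute for 1:
1 = 1*7 − 3*2
  = −3*16 + 7*7
  = 7*23 − 10*16
  = −10*39 + 17*23
  = 17*101 − 44*39
  = −44*241 + 105*101
  = 105*1306 − 569*241
  = −569*1547 + 674*1306
  = 674*2853 − 1243*1547
  = −1243*7253 + 3160*2853
So 2853⁻¹ ≡ 3160 (mod 7253).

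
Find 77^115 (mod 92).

115 in binary is 1110011, i.e. 115 = 64 + 32 + 16 + 2 + 1.
77^1 ≡ 77 (mod 92)
77^2 ≡ 77^2 = 5929 ≡ 41 (mod 92)
77^4 ≡ 41^2 = 1681 ≡ 25 (mod 92)
77^8 ≡ 25^2 = 625 ≡ 73 (mod 92)
77^16 ≡ 73^2 = 5329 ≡ 85 (mod 92)
77^32 ≡ 85^2 = 7225 ≡ 49 (mod 92)
77^64 ≡ 49^2 = 2401 ≡ 9 (mod 92)
77^115 = 77^64 · 77^32 · 77^16 · 77^2 · 77^1 ≡ 9 · 49 · 85 · 41 · 77 (mod 92).
Accumulate the product:
9 · 49 = 441 ≡ 73
73 · 85 = 6205 ≡ 41
41 · 41 = 1681 ≡ 25
25 · 77 = 1925 ≡ 85

85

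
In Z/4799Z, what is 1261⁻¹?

666

Run the extended Euclidean algorithm:
4799 = 3×1261 + 1016
1261 = 1×1016 + 245
1016 = 4×245 + 36
245 = 6×36 + 29
36 = 1×29 + 7
29 = 4×7 + 1
7 = 7×1 + 0
gcd(1261, 4799) = 1, so the inverse exists.
Back-substitute for 1:
1 = 1×29 − 4×7
  = −4×36 + 5×29
  = 5×245 − 34×36
  = −34×1016 + 141×245
  = 141×1261 − 175×1016
  = −175×4799 + 666×1261
So 1261⁻¹ ≡ 666 (mod 4799).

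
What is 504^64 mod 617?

504^1 ≡ 504 (mod 617)
504^2 ≡ 504^2 = 254016 ≡ 429 (mod 617)
504^4 ≡ 429^2 = 184041 ≡ 175 (mod 617)
504^8 ≡ 175^2 = 30625 ≡ 392 (mod 617)
504^16 ≡ 392^2 = 153664 ≡ 31 (mod 617)
504^32 ≡ 31^2 = 961 ≡ 344 (mod 617)
504^64 ≡ 344^2 = 118336 ≡ 489 (mod 617)
So 504^64 ≡ 489 (mod 617).

489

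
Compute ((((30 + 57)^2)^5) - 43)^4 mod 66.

30 + 57 = 87 ≡ 21 (mod 66)
(21)^2 ≡ 45 (mod 66)
(45)^5 ≡ 45 (mod 66)
45 - 43 = 2
(2)^4 ≡ 16 (mod 66)

16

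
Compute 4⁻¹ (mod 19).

5

By the extended Euclidean algorithm:
19 = 4×4 + 3
4 = 1×3 + 1
3 = 3×1 + 0
gcd(4, 19) = 1, so the inverse exists.
Bézout: 1 = −1×19 + 5×4.
So 4⁻¹ ≡ 5 (mod 19).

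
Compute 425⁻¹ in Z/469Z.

437

469 = 1*425 + 44
425 = 9*44 + 29
44 = 1*29 + 15
29 = 1*15 + 14
15 = 1*14 + 1
14 = 14*1 + 0
gcd(425, 469) = 1, so the inverse exists.
Back-substitute for 1:
1 = 1*15 − 1*14
  = −1*29 + 2*15
  = 2*44 − 3*29
  = −3*425 + 29*44
  = 29*469 − 32*425
So 425⁻¹ ≡ −32 ≡ 437 (mod 469).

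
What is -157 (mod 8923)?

8766

-157 = -1·8923 + 8766, so -157 ≡ 8766 (mod 8923).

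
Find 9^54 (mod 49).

22

Compute successive squares:
54 in binary is 110110, i.e. 54 = 32 + 16 + 4 + 2.
9^1 ≡ 9 (mod 49)
9^2 ≡ 9^2 = 81 ≡ 32 (mod 49)
9^4 ≡ 32^2 = 1024 ≡ 44 (mod 49)
9^8 ≡ 44^2 = 1936 ≡ 25 (mod 49)
9^16 ≡ 25^2 = 625 ≡ 37 (mod 49)
9^32 ≡ 37^2 = 1369 ≡ 46 (mod 49)
9^54 = 9^32 * 9^16 * 9^4 * 9^2 ≡ 46 * 37 * 44 * 32 (mod 49).
Accumulate the product:
46 * 37 = 1702 ≡ 36
36 * 44 = 1584 ≡ 16
16 * 32 = 512 ≡ 22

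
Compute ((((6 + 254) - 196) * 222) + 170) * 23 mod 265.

6 + 254 = 260
260 - 196 = 64
64 * 222 = 14208 ≡ 163 (mod 265)
163 + 170 = 333 ≡ 68 (mod 265)
68 * 23 = 1564 ≡ 239 (mod 265)

239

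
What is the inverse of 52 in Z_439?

Apply the Euclidean algorithm and back-substitute:
439 = 8×52 + 23
52 = 2×23 + 6
23 = 3×6 + 5
6 = 1×5 + 1
5 = 5×1 + 0
gcd(52, 439) = 1, so the inverse exists.
Bézout: 1 = −9×439 + 76×52.
So 52⁻¹ ≡ 76 (mod 439).

76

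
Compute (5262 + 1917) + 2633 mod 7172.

2640

5262 + 1917 = 7179 ≡ 7 (mod 7172)
7 + 2633 = 2640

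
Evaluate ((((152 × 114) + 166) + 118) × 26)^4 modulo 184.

96

152 × 114 = 17328 ≡ 32 (mod 184)
32 + 166 = 198 ≡ 14 (mod 184)
14 + 118 = 132
132 × 26 = 3432 ≡ 120 (mod 184)
(120)^4 ≡ 96 (mod 184)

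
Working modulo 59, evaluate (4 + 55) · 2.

4 + 55 = 59 ≡ 0 (mod 59)
0 · 2 = 0

0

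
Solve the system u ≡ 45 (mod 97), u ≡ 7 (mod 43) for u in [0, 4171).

97⁻¹ mod 43: 97×4 ≡ 1 (mod 43), so 97⁻¹ ≡ 4.
u = 45 + 97×((7 − 45)×4 mod 43) = 45 + 97×20 = 1985.

1985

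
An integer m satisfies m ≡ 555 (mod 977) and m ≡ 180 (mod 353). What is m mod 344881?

286816

977⁻¹ mod 353: 977*99 ≡ 1 (mod 353), so 977⁻¹ ≡ 99.
m = 555 + 977*((180 − 555)*99 mod 353) = 555 + 977*293 = 286816.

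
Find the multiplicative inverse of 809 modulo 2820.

1349

By the extended Euclidean algorithm:
2820 = 3*809 + 393
809 = 2*393 + 23
393 = 17*23 + 2
23 = 11*2 + 1
2 = 2*1 + 0
gcd(809, 2820) = 1, so the inverse exists.
Back-substitute for 1:
1 = 1*23 − 11*2
  = −11*393 + 188*23
  = 188*809 − 387*393
  = −387*2820 + 1349*809
So 809⁻¹ ≡ 1349 (mod 2820).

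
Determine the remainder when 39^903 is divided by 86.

39^1 ≡ 39 (mod 86)
39^2 ≡ 39^2 = 1521 ≡ 59 (mod 86)
39^4 ≡ 59^2 = 3481 ≡ 41 (mod 86)
39^8 ≡ 41^2 = 1681 ≡ 47 (mod 86)
39^16 ≡ 47^2 = 2209 ≡ 59 (mod 86)
39^32 ≡ 59^2 = 3481 ≡ 41 (mod 86)
39^64 ≡ 41^2 = 1681 ≡ 47 (mod 86)
39^128 ≡ 47^2 = 2209 ≡ 59 (mod 86)
39^256 ≡ 59^2 = 3481 ≡ 41 (mod 86)
39^512 ≡ 41^2 = 1681 ≡ 47 (mod 86)
39^903 = 39^512 · 39^256 · 39^128 · 39^4 · 39^2 · 39^1 ≡ 47 · 41 · 59 · 41 · 59 · 39 (mod 86).
Accumulate the product:
47 · 41 = 1927 ≡ 35
35 · 59 = 2065 ≡ 1
1 · 41 = 41
41 · 59 = 2419 ≡ 11
11 · 39 = 429 ≡ 85

85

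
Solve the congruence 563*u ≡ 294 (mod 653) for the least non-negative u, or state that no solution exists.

gcd(563, 653) = 1, so a unique solution mod 653 exists.
563⁻¹ ≡ 341 (mod 653).
u ≡ 341*294 ≡ 345 (mod 653).

345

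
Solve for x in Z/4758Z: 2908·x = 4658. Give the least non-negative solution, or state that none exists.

1286

gcd(2908, 4758) = 2, and 2 | 4658, so solutions exist.
Divide through by 2: 1454·x mod 2379 = 2329.
1454⁻¹ ≡ 1592 (mod 2379).
x ≡ 1592·2329 ≡ 1286 (mod 2379).
The smallest non-negative solution is x = 1286.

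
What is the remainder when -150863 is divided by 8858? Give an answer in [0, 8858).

8581

-150863 = -18·8858 + 8581, so -150863 ≡ 8581 (mod 8858).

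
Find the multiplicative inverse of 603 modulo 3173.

3173 = 5*603 + 158
603 = 3*158 + 129
158 = 1*129 + 29
129 = 4*29 + 13
29 = 2*13 + 3
13 = 4*3 + 1
3 = 3*1 + 0
gcd(603, 3173) = 1, so the inverse exists.
Bézout: 1 = −187*3173 + 984*603.
So 603⁻¹ ≡ 984 (mod 3173).

984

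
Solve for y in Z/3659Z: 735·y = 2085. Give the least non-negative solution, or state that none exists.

gcd(735, 3659) = 1, so a unique solution mod 3659 exists.
735⁻¹ ≡ 229 (mod 3659).
y ≡ 229·2085 ≡ 1795 (mod 3659).

1795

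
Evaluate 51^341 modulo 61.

18

341 in binary is 101010101, i.e. 341 = 256 + 64 + 16 + 4 + 1.
51^1 ≡ 51 (mod 61)
51^2 ≡ 51^2 = 2601 ≡ 39 (mod 61)
51^4 ≡ 39^2 = 1521 ≡ 57 (mod 61)
51^8 ≡ 57^2 = 3249 ≡ 16 (mod 61)
51^16 ≡ 16^2 = 256 ≡ 12 (mod 61)
51^32 ≡ 12^2 = 144 ≡ 22 (mod 61)
51^64 ≡ 22^2 = 484 ≡ 57 (mod 61)
51^128 ≡ 57^2 = 3249 ≡ 16 (mod 61)
51^256 ≡ 16^2 = 256 ≡ 12 (mod 61)
51^341 = 51^256 * 51^64 * 51^16 * 51^4 * 51^1 ≡ 12 * 57 * 12 * 57 * 51 (mod 61).
Accumulate the product:
12 * 57 = 684 ≡ 13
13 * 12 = 156 ≡ 34
34 * 57 = 1938 ≡ 47
47 * 51 = 2397 ≡ 18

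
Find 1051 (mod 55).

6

1051 = 19×55 + 6, so 1051 ≡ 6 (mod 55).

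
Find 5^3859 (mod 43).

5^1 ≡ 5 (mod 43)
5^2 ≡ 5^2 = 25 (mod 43)
5^4 ≡ 25^2 = 625 ≡ 23 (mod 43)
5^8 ≡ 23^2 = 529 ≡ 13 (mod 43)
5^16 ≡ 13^2 = 169 ≡ 40 (mod 43)
5^32 ≡ 40^2 = 1600 ≡ 9 (mod 43)
5^64 ≡ 9^2 = 81 ≡ 38 (mod 43)
5^128 ≡ 38^2 = 1444 ≡ 25 (mod 43)
5^256 ≡ 25^2 = 625 ≡ 23 (mod 43)
5^512 ≡ 23^2 = 529 ≡ 13 (mod 43)
5^1024 ≡ 13^2 = 169 ≡ 40 (mod 43)
5^2048 ≡ 40^2 = 1600 ≡ 9 (mod 43)
5^3859 = 5^2048 · 5^1024 · 5^512 · 5^256 · 5^16 · 5^2 · 5^1 ≡ 9 · 40 · 13 · 23 · 40 · 25 · 5 (mod 43).
Accumulate the product:
9 · 40 = 360 ≡ 16
16 · 13 = 208 ≡ 36
36 · 23 = 828 ≡ 11
11 · 40 = 440 ≡ 10
10 · 25 = 250 ≡ 35
35 · 5 = 175 ≡ 3

3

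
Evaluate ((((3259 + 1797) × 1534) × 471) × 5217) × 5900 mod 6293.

3259 + 1797 = 5056
5056 × 1534 = 7755904 ≡ 2928 (mod 6293)
2928 × 471 = 1379088 ≡ 921 (mod 6293)
921 × 5217 = 4804857 ≡ 3298 (mod 6293)
3298 × 5900 = 19458200 ≡ 244 (mod 6293)

244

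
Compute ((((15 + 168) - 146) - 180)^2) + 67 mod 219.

149

15 + 168 = 183
183 - 146 = 37
37 - 180 = -143 ≡ 76 (mod 219)
(76)^2 ≡ 82 (mod 219)
82 + 67 = 149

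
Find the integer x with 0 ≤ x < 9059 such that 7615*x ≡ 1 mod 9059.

Apply the Euclidean algorithm and back-substitute:
9059 = 1*7615 + 1444
7615 = 5*1444 + 395
1444 = 3*395 + 259
395 = 1*259 + 136
259 = 1*136 + 123
136 = 1*123 + 13
123 = 9*13 + 6
13 = 2*6 + 1
6 = 6*1 + 0
gcd(7615, 9059) = 1, so the inverse exists.
Back-substitute for 1:
1 = 1*13 − 2*6
  = −2*123 + 19*13
  = 19*136 − 21*123
  = −21*259 + 40*136
  = 40*395 − 61*259
  = −61*1444 + 223*395
  = 223*7615 − 1176*1444
  = −1176*9059 + 1399*7615
So 7615⁻¹ ≡ 1399 (mod 9059).

1399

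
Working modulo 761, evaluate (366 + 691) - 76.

366 + 691 = 1057 ≡ 296 (mod 761)
296 - 76 = 220

220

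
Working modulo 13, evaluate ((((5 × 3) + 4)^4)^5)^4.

3

5 × 3 = 15 ≡ 2 (mod 13)
2 + 4 = 6
(6)^4 ≡ 9 (mod 13)
(9)^5 ≡ 3 (mod 13)
(3)^4 ≡ 3 (mod 13)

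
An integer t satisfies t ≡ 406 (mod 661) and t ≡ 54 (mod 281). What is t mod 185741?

142521

661⁻¹ mod 281: 661*88 ≡ 1 (mod 281), so 661⁻¹ ≡ 88.
t = 406 + 661*((54 − 406)*88 mod 281) = 406 + 661*215 = 142521.
Check: 142521 mod 661 = 406, 142521 mod 281 = 54. ✓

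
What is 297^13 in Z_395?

Compute successive squares:
297^1 ≡ 297 (mod 395)
297^2 ≡ 297^2 = 88209 ≡ 124 (mod 395)
297^4 ≡ 124^2 = 15376 ≡ 366 (mod 395)
297^8 ≡ 366^2 = 133956 ≡ 51 (mod 395)
297^13 = 297^8 × 297^4 × 297^1 ≡ 51 × 366 × 297 (mod 395).
Accumulate the product:
51 × 366 = 18666 ≡ 101
101 × 297 = 29997 ≡ 372

372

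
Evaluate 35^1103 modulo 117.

107

Compute successive squares:
35^1 ≡ 35 (mod 117)
35^2 ≡ 35^2 = 1225 ≡ 55 (mod 117)
35^4 ≡ 55^2 = 3025 ≡ 100 (mod 117)
35^8 ≡ 100^2 = 10000 ≡ 55 (mod 117)
35^16 ≡ 55^2 = 3025 ≡ 100 (mod 117)
35^32 ≡ 100^2 = 10000 ≡ 55 (mod 117)
35^64 ≡ 55^2 = 3025 ≡ 100 (mod 117)
35^128 ≡ 100^2 = 10000 ≡ 55 (mod 117)
35^256 ≡ 55^2 = 3025 ≡ 100 (mod 117)
35^512 ≡ 100^2 = 10000 ≡ 55 (mod 117)
35^1024 ≡ 55^2 = 3025 ≡ 100 (mod 117)
35^1103 = 35^1024 * 35^64 * 35^8 * 35^4 * 35^2 * 35^1 ≡ 100 * 100 * 55 * 100 * 55 * 35 (mod 117).
Accumulate the product:
100 * 100 = 10000 ≡ 55
55 * 55 = 3025 ≡ 100
100 * 100 = 10000 ≡ 55
55 * 55 = 3025 ≡ 100
100 * 35 = 3500 ≡ 107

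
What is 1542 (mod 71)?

51

1542 = 21×71 + 51, so 1542 ≡ 51 (mod 71).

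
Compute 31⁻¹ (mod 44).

44 = 1*31 + 13
31 = 2*13 + 5
13 = 2*5 + 3
5 = 1*3 + 2
3 = 1*2 + 1
2 = 2*1 + 0
gcd(31, 44) = 1, so the inverse exists.
Bézout: 1 = 12*44 − 17*31.
So 31⁻¹ ≡ −17 ≡ 27 (mod 44).

27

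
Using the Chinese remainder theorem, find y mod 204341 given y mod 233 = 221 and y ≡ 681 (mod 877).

175204

233⁻¹ mod 877: 233×606 ≡ 1 (mod 877), so 233⁻¹ ≡ 606.
y = 221 + 233×((681 − 221)×606 mod 877) = 221 + 233×751 = 175204.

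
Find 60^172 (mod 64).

0

60^1 ≡ 60 (mod 64)
60^2 ≡ 60^2 = 3600 ≡ 16 (mod 64)
60^4 ≡ 16^2 = 256 ≡ 0 (mod 64)
60^8 ≡ 0^2 = 0 (mod 64)
60^16 ≡ 0^2 = 0 (mod 64)
60^32 ≡ 0^2 = 0 (mod 64)
60^64 ≡ 0^2 = 0 (mod 64)
60^128 ≡ 0^2 = 0 (mod 64)
60^172 = 60^128 * 60^32 * 60^8 * 60^4 ≡ 0 * 0 * 0 * 0 (mod 64).
Accumulate the product:
0 * 0 = 0
0 * 0 = 0
0 * 0 = 0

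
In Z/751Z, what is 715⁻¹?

146

Run the extended Euclidean algorithm:
751 = 1*715 + 36
715 = 19*36 + 31
36 = 1*31 + 5
31 = 6*5 + 1
5 = 5*1 + 0
gcd(715, 751) = 1, so the inverse exists.
Back-substitute for 1:
1 = 1*31 − 6*5
  = −6*36 + 7*31
  = 7*715 − 139*36
  = −139*751 + 146*715
So 715⁻¹ ≡ 146 (mod 751).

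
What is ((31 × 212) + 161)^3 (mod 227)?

191

31 × 212 = 6572 ≡ 216 (mod 227)
216 + 161 = 377 ≡ 150 (mod 227)
(150)^3 ≡ 191 (mod 227)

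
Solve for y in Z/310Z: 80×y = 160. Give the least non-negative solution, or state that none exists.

2

gcd(80, 310) = 10, and 10 | 160, so solutions exist.
Divide through by 10: 8×y ≡ 16 (mod 31).
8⁻¹ ≡ 4 (mod 31).
y ≡ 4×16 ≡ 2 (mod 31).
The smallest non-negative solution is y = 2.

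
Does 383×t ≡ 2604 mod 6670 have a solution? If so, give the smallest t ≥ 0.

gcd(383, 6670) = 1, so a unique solution mod 6670 exists.
383⁻¹ ≡ 5747 (mod 6670).
t ≡ 5747×2604 ≡ 4378 (mod 6670).

4378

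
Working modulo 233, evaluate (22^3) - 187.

(22)^3 ≡ 163 (mod 233)
163 - 187 = -24 ≡ 209 (mod 233)

209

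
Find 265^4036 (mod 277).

85

Using repeated squaring:
265^1 ≡ 265 (mod 277)
265^2 ≡ 265^2 = 70225 ≡ 144 (mod 277)
265^4 ≡ 144^2 = 20736 ≡ 238 (mod 277)
265^8 ≡ 238^2 = 56644 ≡ 136 (mod 277)
265^16 ≡ 136^2 = 18496 ≡ 214 (mod 277)
265^32 ≡ 214^2 = 45796 ≡ 91 (mod 277)
265^64 ≡ 91^2 = 8281 ≡ 248 (mod 277)
265^128 ≡ 248^2 = 61504 ≡ 10 (mod 277)
265^256 ≡ 10^2 = 100 (mod 277)
265^512 ≡ 100^2 = 10000 ≡ 28 (mod 277)
265^1024 ≡ 28^2 = 784 ≡ 230 (mod 277)
265^2048 ≡ 230^2 = 52900 ≡ 270 (mod 277)
265^4036 = 265^2048 * 265^1024 * 265^512 * 265^256 * 265^128 * 265^64 * 265^4 ≡ 270 * 230 * 28 * 100 * 10 * 248 * 238 (mod 277).
Accumulate the product:
270 * 230 = 62100 ≡ 52
52 * 28 = 1456 ≡ 71
71 * 100 = 7100 ≡ 175
175 * 10 = 1750 ≡ 88
88 * 248 = 21824 ≡ 218
218 * 238 = 51884 ≡ 85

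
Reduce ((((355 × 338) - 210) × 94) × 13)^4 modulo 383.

355 × 338 = 119990 ≡ 111 (mod 383)
111 - 210 = -99 ≡ 284 (mod 383)
284 × 94 = 26696 ≡ 269 (mod 383)
269 × 13 = 3497 ≡ 50 (mod 383)
(50)^4 ≡ 206 (mod 383)

206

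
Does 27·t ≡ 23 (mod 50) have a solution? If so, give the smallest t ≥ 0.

49

gcd(27, 50) = 1, so a unique solution mod 50 exists.
27⁻¹ ≡ 13 (mod 50).
t ≡ 13·23 ≡ 49 (mod 50).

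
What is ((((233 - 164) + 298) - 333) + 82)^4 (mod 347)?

30

233 - 164 = 69
69 + 298 = 367 ≡ 20 (mod 347)
20 - 333 = -313 ≡ 34 (mod 347)
34 + 82 = 116
(116)^4 ≡ 30 (mod 347)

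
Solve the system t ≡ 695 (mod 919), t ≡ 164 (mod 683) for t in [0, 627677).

469385

919⁻¹ mod 683: 919·246 ≡ 1 (mod 683), so 919⁻¹ ≡ 246.
t = 695 + 919·((164 − 695)·246 mod 683) = 695 + 919·510 = 469385.
Check: 469385 mod 919 = 695, 469385 mod 683 = 164. ✓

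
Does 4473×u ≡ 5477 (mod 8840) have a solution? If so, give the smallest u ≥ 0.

3189

gcd(4473, 8840) = 1, so a unique solution mod 8840 exists.
4473⁻¹ ≡ 417 (mod 8840).
u ≡ 417×5477 ≡ 3189 (mod 8840).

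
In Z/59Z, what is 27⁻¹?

35

59 = 2·27 + 5
27 = 5·5 + 2
5 = 2·2 + 1
2 = 2·1 + 0
gcd(27, 59) = 1, so the inverse exists.
Back-substitute for 1:
1 = 1·5 − 2·2
  = −2·27 + 11·5
  = 11·59 − 24·27
So 27⁻¹ ≡ −24 ≡ 35 (mod 59).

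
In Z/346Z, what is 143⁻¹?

271

346 = 2*143 + 60
143 = 2*60 + 23
60 = 2*23 + 14
23 = 1*14 + 9
14 = 1*9 + 5
9 = 1*5 + 4
5 = 1*4 + 1
4 = 4*1 + 0
gcd(143, 346) = 1, so the inverse exists.
Bézout: 1 = 31*346 − 75*143.
So 143⁻¹ ≡ −75 ≡ 271 (mod 346).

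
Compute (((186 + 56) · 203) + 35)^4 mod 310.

191

186 + 56 = 242
242 · 203 = 49126 ≡ 146 (mod 310)
146 + 35 = 181
(181)^4 ≡ 191 (mod 310)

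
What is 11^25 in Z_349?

11^1 ≡ 11 (mod 349)
11^2 ≡ 11^2 = 121 (mod 349)
11^4 ≡ 121^2 = 14641 ≡ 332 (mod 349)
11^8 ≡ 332^2 = 110224 ≡ 289 (mod 349)
11^16 ≡ 289^2 = 83521 ≡ 110 (mod 349)
11^25 = 11^16 × 11^8 × 11^1 ≡ 110 × 289 × 11 (mod 349).
Accumulate the product:
110 × 289 = 31790 ≡ 31
31 × 11 = 341

341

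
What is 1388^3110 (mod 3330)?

Using repeated squaring:
3110 in binary is 110000100110, i.e. 3110 = 2048 + 1024 + 32 + 4 + 2.
1388^1 ≡ 1388 (mod 3330)
1388^2 ≡ 1388^2 = 1926544 ≡ 1804 (mod 3330)
1388^4 ≡ 1804^2 = 3254416 ≡ 1006 (mod 3330)
1388^8 ≡ 1006^2 = 1012036 ≡ 3046 (mod 3330)
1388^16 ≡ 3046^2 = 9278116 ≡ 736 (mod 3330)
1388^32 ≡ 736^2 = 541696 ≡ 2236 (mod 3330)
1388^64 ≡ 2236^2 = 4999696 ≡ 1366 (mod 3330)
1388^128 ≡ 1366^2 = 1865956 ≡ 1156 (mod 3330)
1388^256 ≡ 1156^2 = 1336336 ≡ 1006 (mod 3330)
1388^512 ≡ 1006^2 = 1012036 ≡ 3046 (mod 3330)
1388^1024 ≡ 3046^2 = 9278116 ≡ 736 (mod 3330)
1388^2048 ≡ 736^2 = 541696 ≡ 2236 (mod 3330)
1388^3110 = 1388^2048 * 1388^1024 * 1388^32 * 1388^4 * 1388^2 ≡ 2236 * 736 * 2236 * 1006 * 1804 (mod 3330).
Accumulate the product:
2236 * 736 = 1645696 ≡ 676
676 * 2236 = 1511536 ≡ 3046
3046 * 1006 = 3064276 ≡ 676
676 * 1804 = 1219504 ≡ 724

724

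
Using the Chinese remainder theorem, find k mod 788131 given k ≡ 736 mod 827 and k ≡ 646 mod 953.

226507

827⁻¹ mod 953: 827*537 ≡ 1 (mod 953), so 827⁻¹ ≡ 537.
k = 736 + 827*((646 − 736)*537 mod 953) = 736 + 827*273 = 226507.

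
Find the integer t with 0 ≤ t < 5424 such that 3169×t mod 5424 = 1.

1537

5424 = 1*3169 + 2255
3169 = 1*2255 + 914
2255 = 2*914 + 427
914 = 2*427 + 60
427 = 7*60 + 7
60 = 8*7 + 4
7 = 1*4 + 3
4 = 1*3 + 1
3 = 3*1 + 0
gcd(3169, 5424) = 1, so the inverse exists.
Back-substitute for 1:
1 = 1*4 − 1*3
  = −1*7 + 2*4
  = 2*60 − 17*7
  = −17*427 + 121*60
  = 121*914 − 259*427
  = −259*2255 + 639*914
  = 639*3169 − 898*2255
  = −898*5424 + 1537*3169
So 3169⁻¹ ≡ 1537 (mod 5424).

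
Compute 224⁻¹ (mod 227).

Apply the Euclidean algorithm and back-substitute:
227 = 1*224 + 3
224 = 74*3 + 2
3 = 1*2 + 1
2 = 2*1 + 0
gcd(224, 227) = 1, so the inverse exists.
Bézout: 1 = 75*227 − 76*224.
So 224⁻¹ ≡ −76 ≡ 151 (mod 227).

151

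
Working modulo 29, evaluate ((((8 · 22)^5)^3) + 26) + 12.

7

8 · 22 = 176 ≡ 2 (mod 29)
(2)^5 ≡ 3 (mod 29)
(3)^3 ≡ 27 (mod 29)
27 + 26 = 53 ≡ 24 (mod 29)
24 + 12 = 36 ≡ 7 (mod 29)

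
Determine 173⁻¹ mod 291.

291 = 1·173 + 118
173 = 1·118 + 55
118 = 2·55 + 8
55 = 6·8 + 7
8 = 1·7 + 1
7 = 7·1 + 0
gcd(173, 291) = 1, so the inverse exists.
Back-substitute for 1:
1 = 1·8 − 1·7
  = −1·55 + 7·8
  = 7·118 − 15·55
  = −15·173 + 22·118
  = 22·291 − 37·173
So 173⁻¹ ≡ −37 ≡ 254 (mod 291).

254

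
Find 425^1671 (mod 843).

350

By square-and-multiply:
1671 in binary is 11010000111, i.e. 1671 = 1024 + 512 + 128 + 4 + 2 + 1.
425^1 ≡ 425 (mod 843)
425^2 ≡ 425^2 = 180625 ≡ 223 (mod 843)
425^4 ≡ 223^2 = 49729 ≡ 835 (mod 843)
425^8 ≡ 835^2 = 697225 ≡ 64 (mod 843)
425^16 ≡ 64^2 = 4096 ≡ 724 (mod 843)
425^32 ≡ 724^2 = 524176 ≡ 673 (mod 843)
425^64 ≡ 673^2 = 452929 ≡ 238 (mod 843)
425^128 ≡ 238^2 = 56644 ≡ 163 (mod 843)
425^256 ≡ 163^2 = 26569 ≡ 436 (mod 843)
425^512 ≡ 436^2 = 190096 ≡ 421 (mod 843)
425^1024 ≡ 421^2 = 177241 ≡ 211 (mod 843)
425^1671 = 425^1024 × 425^512 × 425^128 × 425^4 × 425^2 × 425^1 ≡ 211 × 421 × 163 × 835 × 223 × 425 (mod 843).
Accumulate the product:
211 × 421 = 88831 ≡ 316
316 × 163 = 51508 ≡ 85
85 × 835 = 70975 ≡ 163
163 × 223 = 36349 ≡ 100
100 × 425 = 42500 ≡ 350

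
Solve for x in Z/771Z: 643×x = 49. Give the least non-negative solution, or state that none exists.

gcd(643, 771) = 1, so a unique solution mod 771 exists.
643⁻¹ ≡ 259 (mod 771).
x ≡ 259×49 ≡ 355 (mod 771).

355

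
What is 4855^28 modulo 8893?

1390

By square-and-multiply:
28 in binary is 11100, i.e. 28 = 16 + 8 + 4.
4855^1 ≡ 4855 (mod 8893)
4855^2 ≡ 4855^2 = 23571025 ≡ 4575 (mod 8893)
4855^4 ≡ 4575^2 = 20930625 ≡ 5396 (mod 8893)
4855^8 ≡ 5396^2 = 29116816 ≡ 1134 (mod 8893)
4855^16 ≡ 1134^2 = 1285956 ≡ 5364 (mod 8893)
4855^28 = 4855^16 × 4855^8 × 4855^4 ≡ 5364 × 1134 × 5396 (mod 8893).
Accumulate the product:
5364 × 1134 = 6082776 ≡ 8857
8857 × 5396 = 47792372 ≡ 1390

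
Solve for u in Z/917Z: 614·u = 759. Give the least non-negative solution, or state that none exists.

170

gcd(614, 917) = 1, so a unique solution mod 917 exists.
614⁻¹ ≡ 115 (mod 917).
u ≡ 115·759 ≡ 170 (mod 917).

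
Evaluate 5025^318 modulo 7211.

By square-and-multiply:
318 in binary is 100111110, i.e. 318 = 256 + 32 + 16 + 8 + 4 + 2.
5025^1 ≡ 5025 (mod 7211)
5025^2 ≡ 5025^2 = 25250625 ≡ 4914 (mod 7211)
5025^4 ≡ 4914^2 = 24147396 ≡ 4968 (mod 7211)
5025^8 ≡ 4968^2 = 24681024 ≡ 4982 (mod 7211)
5025^16 ≡ 4982^2 = 24820324 ≡ 62 (mod 7211)
5025^32 ≡ 62^2 = 3844 (mod 7211)
5025^64 ≡ 3844^2 = 14776336 ≡ 997 (mod 7211)
5025^128 ≡ 997^2 = 994009 ≡ 6102 (mod 7211)
5025^256 ≡ 6102^2 = 37234404 ≡ 4011 (mod 7211)
5025^318 = 5025^256 * 5025^32 * 5025^16 * 5025^8 * 5025^4 * 5025^2 ≡ 4011 * 3844 * 62 * 4982 * 4968 * 4914 (mod 7211).
Accumulate the product:
4011 * 3844 = 15418284 ≡ 1166
1166 * 62 = 72292 ≡ 182
182 * 4982 = 906724 ≡ 5349
5349 * 4968 = 26573832 ≡ 1297
1297 * 4914 = 6373458 ≡ 6145

6145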